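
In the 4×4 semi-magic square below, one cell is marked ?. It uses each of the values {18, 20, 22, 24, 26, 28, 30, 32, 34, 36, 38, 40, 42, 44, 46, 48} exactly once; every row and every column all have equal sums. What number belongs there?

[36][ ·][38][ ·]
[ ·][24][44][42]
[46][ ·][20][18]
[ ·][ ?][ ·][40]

The 16 entries sum to 528, so each line sums to 528/4 = 132.
From row 2, 132 − (24 + 44 + 42) gives (2,1) = 22.
The remaining cell in row 3 is (3,2) = 132 − 84 = 48.
From column 1, 132 − (36 + 22 + 46) gives (4,1) = 28.
The remaining cell in column 3 is (4,3) = 132 − 102 = 30.
Column 4: 42 + 18 + 40 + ? = 132, so (1,4) = 32.
From row 1, 132 − (36 + 38 + 32) gives (1,2) = 26.
Row 4 needs 132; the known cells sum to 98, so (4,2) = 34.

34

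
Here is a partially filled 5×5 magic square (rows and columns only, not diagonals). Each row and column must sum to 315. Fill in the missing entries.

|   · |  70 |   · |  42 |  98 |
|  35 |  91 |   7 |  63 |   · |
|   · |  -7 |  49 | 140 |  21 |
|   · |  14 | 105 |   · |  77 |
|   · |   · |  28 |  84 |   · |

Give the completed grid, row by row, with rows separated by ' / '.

Row 2 must total 315; the given cells sum to 196, so (2,5) = 119.
From row 3, 315 − (-7 + 49 + 140 + 21) gives (3,1) = 112.
From column 2, 315 − (70 + 91 + (-7) + 14) gives (5,2) = 147.
Column 3: 7 + 49 + 105 + 28 + ? = 315, so (1,3) = 126.
Using column 4: 42 + 63 + 140 + 84 + ? → (4,4) = 315 − 329 = -14.
From column 5, 315 − (98 + 119 + 21 + 77) gives (5,5) = 0.
Row 1 needs 315; the known cells sum to 336, so (1,1) = -21.
Row 4 needs 315; the known cells sum to 182, so (4,1) = 133.
Row 5 must total 315; the given cells sum to 259, so (5,1) = 56.

-21 70 126 42 98 / 35 91 7 63 119 / 112 -7 49 140 21 / 133 14 105 -14 77 / 56 147 28 84 0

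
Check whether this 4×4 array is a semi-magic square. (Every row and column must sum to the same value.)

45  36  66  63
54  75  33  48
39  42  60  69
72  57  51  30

Yes

Row 1: 45 + 36 + 66 + 63 = 210.
Row 2: 54 + 75 + 33 + 48 = 210.
Row 3: 39 + 42 + 60 + 69 = 210.
Row 4: 72 + 57 + 51 + 30 = 210.
Column 1: 45 + 54 + 39 + 72 = 210.
Column 2: 36 + 75 + 42 + 57 = 210.
Column 3: 66 + 33 + 60 + 51 = 210.
Column 4: 63 + 48 + 69 + 30 = 210.
All lines sum to 210.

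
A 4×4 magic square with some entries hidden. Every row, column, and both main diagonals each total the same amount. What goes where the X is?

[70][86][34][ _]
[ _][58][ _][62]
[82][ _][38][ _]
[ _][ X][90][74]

30

Main diagonal is complete and sums to 240; that is the magic constant.
Row 1 must total 240; the given cells sum to 190, so (1,4) = 50.
From column 3, 240 − (34 + 38 + 90) gives (2,3) = 78.
Column 4: 50 + 62 + 74 + ? = 240, so (3,4) = 54.
Row 2: 58 + 78 + 62 + ? = 240, so (2,1) = 42.
Row 3 must total 240; the given cells sum to 174, so (3,2) = 66.
From column 1, 240 − (70 + 42 + 82) gives (4,1) = 46.
Column 2 must total 240; the given cells sum to 210, so (4,2) = 30.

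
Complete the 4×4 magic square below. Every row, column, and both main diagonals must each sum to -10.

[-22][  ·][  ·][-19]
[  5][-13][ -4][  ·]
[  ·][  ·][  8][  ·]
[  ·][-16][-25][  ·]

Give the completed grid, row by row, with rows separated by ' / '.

Row 2: 5 + (-13) + (-4) + ? = -10, so (2,4) = 2.
Column 3: -4 + 8 + (-25) + ? = -10, so (1,3) = 11.
Main diagonal must total -10; the given cells sum to -27, so (4,4) = 17.
Using row 1: -22 + 11 + (-19) + ? → (1,2) = -10 − (-30) = 20.
Row 4: -16 + (-25) + 17 + ? = -10, so (4,1) = 14.
Column 1 must total -10; the given cells sum to -3, so (3,1) = -7.
Column 2 must total -10; the given cells sum to -9, so (3,2) = -1.
Column 4 needs -10; the known cells sum to 0, so (3,4) = -10.

-22 20 11 -19 / 5 -13 -4 2 / -7 -1 8 -10 / 14 -16 -25 17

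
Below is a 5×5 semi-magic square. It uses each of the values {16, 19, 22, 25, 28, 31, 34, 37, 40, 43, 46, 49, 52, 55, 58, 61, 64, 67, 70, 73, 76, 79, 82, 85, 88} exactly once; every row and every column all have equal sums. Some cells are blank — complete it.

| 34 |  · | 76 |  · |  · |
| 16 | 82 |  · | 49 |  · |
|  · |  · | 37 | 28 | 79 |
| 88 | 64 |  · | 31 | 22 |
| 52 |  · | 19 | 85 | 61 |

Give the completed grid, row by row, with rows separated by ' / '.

34 25 76 67 58 / 16 82 73 49 40 / 70 46 37 28 79 / 88 64 55 31 22 / 52 43 19 85 61

The 25 entries sum to 1300, so each line sums to 1300/5 = 260.
The remaining cell in row 4 is (4,3) = 260 − 205 = 55.
Row 5: 52 + 19 + 85 + 61 + ? = 260, so (5,2) = 43.
From column 1, 260 − (34 + 16 + 88 + 52) gives (3,1) = 70.
Column 3: 76 + 37 + 55 + 19 + ? = 260, so (2,3) = 73.
Using column 4: 49 + 28 + 31 + 85 + ? → (1,4) = 260 − 193 = 67.
Row 2 must total 260; the given cells sum to 220, so (2,5) = 40.
Row 3 must total 260; the given cells sum to 214, so (3,2) = 46.
The remaining cell in column 2 is (1,2) = 260 − 235 = 25.
Column 5 needs 260; the known cells sum to 202, so (1,5) = 58.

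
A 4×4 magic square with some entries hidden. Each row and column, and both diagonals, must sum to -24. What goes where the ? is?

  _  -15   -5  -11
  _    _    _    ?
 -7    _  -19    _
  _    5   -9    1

The remaining cell in row 1 is (1,1) = -24 − (-31) = 7.
Row 4: 5 + (-9) + 1 + ? = -24, so (4,1) = -21.
The remaining cell in column 1 is (2,1) = -24 − (-21) = -3.
Column 3: -5 + (-19) + (-9) + ? = -24, so (2,3) = 9.
Main diagonal needs -24; the known cells sum to -11, so (2,2) = -13.
Anti-diagonal: -11 + 9 + (-21) + ? = -24, so (3,2) = -1.
Row 2 needs -24; the known cells sum to -7, so (2,4) = -17.

-17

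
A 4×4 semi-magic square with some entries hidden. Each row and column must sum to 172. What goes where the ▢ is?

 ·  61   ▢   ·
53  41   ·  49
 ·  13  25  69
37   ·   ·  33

73

Row 2 needs 172; the known cells sum to 143, so (2,3) = 29.
Row 3: 13 + 25 + 69 + ? = 172, so (3,1) = 65.
Column 1 needs 172; the known cells sum to 155, so (1,1) = 17.
From column 2, 172 − (61 + 41 + 13) gives (4,2) = 57.
Column 4: 49 + 69 + 33 + ? = 172, so (1,4) = 21.
Using row 1: 17 + 61 + 21 + ? → (1,3) = 172 − 99 = 73.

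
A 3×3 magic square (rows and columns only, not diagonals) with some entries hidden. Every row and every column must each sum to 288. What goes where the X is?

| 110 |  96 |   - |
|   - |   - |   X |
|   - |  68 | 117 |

89

Row 1 needs 288; the known cells sum to 206, so (1,3) = 82.
From row 3, 288 − (68 + 117) gives (3,1) = 103.
The remaining cell in column 1 is (2,1) = 288 − 213 = 75.
Column 2 must total 288; the given cells sum to 164, so (2,2) = 124.
Column 3: 82 + 117 + ? = 288, so (2,3) = 89.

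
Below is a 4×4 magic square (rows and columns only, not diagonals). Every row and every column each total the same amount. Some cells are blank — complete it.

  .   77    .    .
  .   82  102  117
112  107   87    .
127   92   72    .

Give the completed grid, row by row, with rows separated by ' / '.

62 77 97 122 / 57 82 102 117 / 112 107 87 52 / 127 92 72 67

Column 2 is already complete: 77 + 82 + 107 + 92 = 358, so that is the magic constant.
Row 2 needs 358; the known cells sum to 301, so (2,1) = 57.
Row 3 must total 358; the given cells sum to 306, so (3,4) = 52.
The remaining cell in row 4 is (4,4) = 358 − 291 = 67.
From column 1, 358 − (57 + 112 + 127) gives (1,1) = 62.
Column 3: 102 + 87 + 72 + ? = 358, so (1,3) = 97.
From column 4, 358 − (117 + 52 + 67) gives (1,4) = 122.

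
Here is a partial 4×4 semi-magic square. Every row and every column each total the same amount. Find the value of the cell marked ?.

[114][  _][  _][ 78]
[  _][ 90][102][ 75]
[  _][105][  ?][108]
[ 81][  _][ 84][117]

93

Column 4 is complete and sums to 378; that is the magic constant.
Using row 2: 90 + 102 + 75 + ? → (2,1) = 378 − 267 = 111.
Row 4: 81 + 84 + 117 + ? = 378, so (4,2) = 96.
Column 1 must total 378; the given cells sum to 306, so (3,1) = 72.
Column 2 must total 378; the given cells sum to 291, so (1,2) = 87.
Row 1 must total 378; the given cells sum to 279, so (1,3) = 99.
The remaining cell in row 3 is (3,3) = 378 − 285 = 93.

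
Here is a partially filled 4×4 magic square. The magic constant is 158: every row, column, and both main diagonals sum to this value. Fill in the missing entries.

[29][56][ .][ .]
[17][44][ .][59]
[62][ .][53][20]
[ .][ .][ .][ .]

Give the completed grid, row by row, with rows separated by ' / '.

Row 2 must total 158; the given cells sum to 120, so (2,3) = 38.
Row 3 must total 158; the given cells sum to 135, so (3,2) = 23.
From column 1, 158 − (29 + 17 + 62) gives (4,1) = 50.
Column 2: 56 + 44 + 23 + ? = 158, so (4,2) = 35.
Main diagonal needs 158; the known cells sum to 126, so (4,4) = 32.
The remaining cell in anti-diagonal is (1,4) = 158 − 111 = 47.
Row 1 needs 158; the known cells sum to 132, so (1,3) = 26.
The remaining cell in row 4 is (4,3) = 158 − 117 = 41.

29 56 26 47 / 17 44 38 59 / 62 23 53 20 / 50 35 41 32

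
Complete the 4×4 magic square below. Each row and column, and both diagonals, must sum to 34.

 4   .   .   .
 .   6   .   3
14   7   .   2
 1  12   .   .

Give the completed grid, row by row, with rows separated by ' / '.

4 9 5 16 / 15 6 10 3 / 14 7 11 2 / 1 12 8 13

Row 3 must total 34; the given cells sum to 23, so (3,3) = 11.
Column 1: 4 + 14 + 1 + ? = 34, so (2,1) = 15.
Column 2 must total 34; the given cells sum to 25, so (1,2) = 9.
From main diagonal, 34 − (4 + 6 + 11) gives (4,4) = 13.
Using row 2: 15 + 6 + 3 + ? → (2,3) = 34 − 24 = 10.
Row 4: 1 + 12 + 13 + ? = 34, so (4,3) = 8.
Using column 3: 10 + 11 + 8 + ? → (1,3) = 34 − 29 = 5.
Using column 4: 3 + 2 + 13 + ? → (1,4) = 34 − 18 = 16.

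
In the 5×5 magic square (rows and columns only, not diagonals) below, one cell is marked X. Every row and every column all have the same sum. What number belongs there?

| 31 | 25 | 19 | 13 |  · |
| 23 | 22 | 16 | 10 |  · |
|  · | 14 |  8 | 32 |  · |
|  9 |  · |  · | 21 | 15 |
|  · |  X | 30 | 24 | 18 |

Column 4 is complete and sums to 100; that is the magic constant.
Row 1 needs 100; the known cells sum to 88, so (1,5) = 12.
From row 2, 100 − (23 + 22 + 16 + 10) gives (2,5) = 29.
From column 3, 100 − (19 + 16 + 8 + 30) gives (4,3) = 27.
Column 5 needs 100; the known cells sum to 74, so (3,5) = 26.
Row 3 must total 100; the given cells sum to 80, so (3,1) = 20.
Row 4 needs 100; the known cells sum to 72, so (4,2) = 28.
Column 1: 31 + 23 + 20 + 9 + ? = 100, so (5,1) = 17.
Using column 2: 25 + 22 + 14 + 28 + ? → (5,2) = 100 − 89 = 11.

11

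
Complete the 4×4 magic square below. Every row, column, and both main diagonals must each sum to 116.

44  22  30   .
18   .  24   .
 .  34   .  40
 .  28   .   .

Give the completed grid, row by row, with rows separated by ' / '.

Row 1 must total 116; the given cells sum to 96, so (1,4) = 20.
The remaining cell in column 2 is (2,2) = 116 − 84 = 32.
Using anti-diagonal: 20 + 24 + 34 + ? → (4,1) = 116 − 78 = 38.
Row 2: 18 + 32 + 24 + ? = 116, so (2,4) = 42.
Using column 1: 44 + 18 + 38 + ? → (3,1) = 116 − 100 = 16.
Column 4: 20 + 42 + 40 + ? = 116, so (4,4) = 14.
Main diagonal: 44 + 32 + 14 + ? = 116, so (3,3) = 26.
The remaining cell in row 4 is (4,3) = 116 − 80 = 36.

44 22 30 20 / 18 32 24 42 / 16 34 26 40 / 38 28 36 14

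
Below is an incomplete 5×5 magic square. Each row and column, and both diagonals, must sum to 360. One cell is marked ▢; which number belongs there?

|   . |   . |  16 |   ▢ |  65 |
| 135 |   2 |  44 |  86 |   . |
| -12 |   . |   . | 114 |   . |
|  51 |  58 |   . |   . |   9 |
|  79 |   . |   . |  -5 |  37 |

Row 2: 135 + 2 + 44 + 86 + ? = 360, so (2,5) = 93.
Using column 1: 135 + (-12) + 51 + 79 + ? → (1,1) = 360 − 253 = 107.
Column 5 must total 360; the given cells sum to 204, so (3,5) = 156.
Anti-diagonal must total 360; the given cells sum to 288, so (3,3) = 72.
Row 3: -12 + 72 + 114 + 156 + ? = 360, so (3,2) = 30.
Main diagonal: 107 + 2 + 72 + 37 + ? = 360, so (4,4) = 142.
Row 4 must total 360; the given cells sum to 260, so (4,3) = 100.
Column 3: 16 + 44 + 72 + 100 + ? = 360, so (5,3) = 128.
Column 4: 86 + 114 + 142 + (-5) + ? = 360, so (1,4) = 23.

23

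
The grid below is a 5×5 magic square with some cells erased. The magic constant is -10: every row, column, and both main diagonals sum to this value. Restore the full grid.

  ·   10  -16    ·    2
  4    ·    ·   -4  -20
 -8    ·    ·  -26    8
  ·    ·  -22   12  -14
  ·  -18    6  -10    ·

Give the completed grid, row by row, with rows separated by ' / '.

Column 4 needs -10; the known cells sum to -28, so (1,4) = 18.
Using column 5: 2 + (-20) + 8 + (-14) + ? → (5,5) = -10 − (-24) = 14.
The remaining cell in row 1 is (1,1) = -10 − 14 = -24.
Row 5 must total -10; the given cells sum to -8, so (5,1) = -2.
The remaining cell in column 1 is (4,1) = -10 − (-30) = 20.
From row 4, -10 − (20 + (-22) + 12 + (-14)) gives (4,2) = -6.
Using anti-diagonal: 2 + (-4) + (-6) + (-2) + ? → (3,3) = -10 − (-10) = 0.
The remaining cell in row 3 is (3,2) = -10 − (-26) = 16.
The remaining cell in column 2 is (2,2) = -10 − 2 = -12.
Column 3 needs -10; the known cells sum to -32, so (2,3) = 22.

-24 10 -16 18 2 / 4 -12 22 -4 -20 / -8 16 0 -26 8 / 20 -6 -22 12 -14 / -2 -18 6 -10 14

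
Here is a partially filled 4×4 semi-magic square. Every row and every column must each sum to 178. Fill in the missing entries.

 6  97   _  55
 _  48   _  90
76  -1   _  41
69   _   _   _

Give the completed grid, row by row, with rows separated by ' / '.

6 97 20 55 / 27 48 13 90 / 76 -1 62 41 / 69 34 83 -8

Row 1: 6 + 97 + 55 + ? = 178, so (1,3) = 20.
Using row 3: 76 + (-1) + 41 + ? → (3,3) = 178 − 116 = 62.
Column 1 needs 178; the known cells sum to 151, so (2,1) = 27.
Column 2: 97 + 48 + (-1) + ? = 178, so (4,2) = 34.
From column 4, 178 − (55 + 90 + 41) gives (4,4) = -8.
Row 2: 27 + 48 + 90 + ? = 178, so (2,3) = 13.
The remaining cell in row 4 is (4,3) = 178 − 95 = 83.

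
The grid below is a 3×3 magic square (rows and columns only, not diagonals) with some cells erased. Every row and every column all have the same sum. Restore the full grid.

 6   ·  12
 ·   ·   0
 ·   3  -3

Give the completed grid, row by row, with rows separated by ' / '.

6 -9 12 / -6 15 0 / 9 3 -3

Column 3 is already complete: 12 + 0 + -3 = 9, so that is the magic constant.
From row 1, 9 − (6 + 12) gives (1,2) = -9.
Row 3 needs 9; the known cells sum to 0, so (3,1) = 9.
Column 1: 6 + 9 + ? = 9, so (2,1) = -6.
Using column 2: -9 + 3 + ? → (2,2) = 9 − (-6) = 15.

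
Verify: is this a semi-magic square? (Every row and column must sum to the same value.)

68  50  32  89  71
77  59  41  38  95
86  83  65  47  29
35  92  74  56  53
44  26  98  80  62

Yes

Row 1: 68 + 50 + 32 + 89 + 71 = 310.
Row 2: 77 + 59 + 41 + 38 + 95 = 310.
Row 3: 86 + 83 + 65 + 47 + 29 = 310.
Row 4: 35 + 92 + 74 + 56 + 53 = 310.
Row 5: 44 + 26 + 98 + 80 + 62 = 310.
Column 1: 68 + 77 + 86 + 35 + 44 = 310.
Column 2: 50 + 59 + 83 + 92 + 26 = 310.
Column 3: 32 + 41 + 65 + 74 + 98 = 310.
Column 4: 89 + 38 + 47 + 56 + 80 = 310.
Column 5: 71 + 95 + 29 + 53 + 62 = 310.
All lines sum to 310.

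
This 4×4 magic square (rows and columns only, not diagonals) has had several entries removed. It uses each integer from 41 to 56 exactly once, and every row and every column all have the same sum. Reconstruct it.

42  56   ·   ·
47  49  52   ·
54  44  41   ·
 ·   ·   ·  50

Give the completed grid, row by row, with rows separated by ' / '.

The entries are 41 through 56, which sum to 776, so each line sums to 776/4 = 194.
The remaining cell in row 2 is (2,4) = 194 − 148 = 46.
Row 3 must total 194; the given cells sum to 139, so (3,4) = 55.
From column 1, 194 − (42 + 47 + 54) gives (4,1) = 51.
Using column 2: 56 + 49 + 44 + ? → (4,2) = 194 − 149 = 45.
From column 4, 194 − (46 + 55 + 50) gives (1,4) = 43.
The remaining cell in row 1 is (1,3) = 194 − 141 = 53.
Row 4 must total 194; the given cells sum to 146, so (4,3) = 48.

42 56 53 43 / 47 49 52 46 / 54 44 41 55 / 51 45 48 50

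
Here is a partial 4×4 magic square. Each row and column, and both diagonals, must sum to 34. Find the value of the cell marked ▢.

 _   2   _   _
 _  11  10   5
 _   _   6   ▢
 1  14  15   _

From row 2, 34 − (11 + 10 + 5) gives (2,1) = 8.
From row 4, 34 − (1 + 14 + 15) gives (4,4) = 4.
Column 2 must total 34; the given cells sum to 27, so (3,2) = 7.
Column 3 must total 34; the given cells sum to 31, so (1,3) = 3.
The remaining cell in main diagonal is (1,1) = 34 − 21 = 13.
Anti-diagonal needs 34; the known cells sum to 18, so (1,4) = 16.
Column 1 needs 34; the known cells sum to 22, so (3,1) = 12.
Column 4 needs 34; the known cells sum to 25, so (3,4) = 9.

9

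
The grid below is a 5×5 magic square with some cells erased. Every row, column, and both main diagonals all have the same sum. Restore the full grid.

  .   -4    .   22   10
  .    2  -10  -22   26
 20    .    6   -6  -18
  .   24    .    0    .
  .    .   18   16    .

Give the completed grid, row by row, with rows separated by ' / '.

Column 4 is already complete: 22 + -22 + -6 + 0 + 16 = 10, so that is the magic constant.
Row 2 must total 10; the given cells sum to -4, so (2,1) = 14.
Row 3 needs 10; the known cells sum to 2, so (3,2) = 8.
From column 2, 10 − (-4 + 2 + 8 + 24) gives (5,2) = -20.
Anti-diagonal: 10 + (-22) + 6 + 24 + ? = 10, so (5,1) = -8.
Row 5 needs 10; the known cells sum to 6, so (5,5) = 4.
From column 5, 10 − (10 + 26 + (-18) + 4) gives (4,5) = -12.
Main diagonal needs 10; the known cells sum to 12, so (1,1) = -2.
Row 1 must total 10; the given cells sum to 26, so (1,3) = -16.
Column 1 needs 10; the known cells sum to 24, so (4,1) = -14.
Column 3 needs 10; the known cells sum to -2, so (4,3) = 12.

-2 -4 -16 22 10 / 14 2 -10 -22 26 / 20 8 6 -6 -18 / -14 24 12 0 -12 / -8 -20 18 16 4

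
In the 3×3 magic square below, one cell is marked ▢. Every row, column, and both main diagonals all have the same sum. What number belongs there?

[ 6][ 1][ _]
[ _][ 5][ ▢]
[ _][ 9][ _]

3

Column 2 is complete and sums to 15; that is the magic constant.
From row 1, 15 − (6 + 1) gives (1,3) = 8.
Main diagonal must total 15; the given cells sum to 11, so (3,3) = 4.
The remaining cell in anti-diagonal is (3,1) = 15 − 13 = 2.
Column 1 must total 15; the given cells sum to 8, so (2,1) = 7.
Column 3 must total 15; the given cells sum to 12, so (2,3) = 3.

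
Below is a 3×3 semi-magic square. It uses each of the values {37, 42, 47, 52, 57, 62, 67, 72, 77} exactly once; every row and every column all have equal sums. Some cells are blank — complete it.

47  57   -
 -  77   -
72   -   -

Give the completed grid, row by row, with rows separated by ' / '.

The 9 entries sum to 513, so each line sums to 513/3 = 171.
Row 1 must total 171; the given cells sum to 104, so (1,3) = 67.
Column 1 needs 171; the known cells sum to 119, so (2,1) = 52.
Column 2: 57 + 77 + ? = 171, so (3,2) = 37.
Row 2 must total 171; the given cells sum to 129, so (2,3) = 42.
From row 3, 171 − (72 + 37) gives (3,3) = 62.

47 57 67 / 52 77 42 / 72 37 62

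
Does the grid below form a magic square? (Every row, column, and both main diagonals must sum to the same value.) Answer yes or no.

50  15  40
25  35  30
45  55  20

Row 1: 50 + 15 + 40 = 105.
Row 2: 25 + 35 + 30 = 90.
Row 3: 45 + 55 + 20 = 120.
Column 1: 50 + 25 + 45 = 120.
Column 2: 15 + 35 + 55 = 105.
Column 3: 40 + 30 + 20 = 90.
Main diagonal: 50 + 35 + 20 = 105.
Anti-diagonal: 40 + 35 + 45 = 120.

No — column 3 sums to 90 but row 3 sums to 120.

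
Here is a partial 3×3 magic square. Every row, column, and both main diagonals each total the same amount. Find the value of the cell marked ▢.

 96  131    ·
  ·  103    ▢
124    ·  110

117

Main diagonal is complete and sums to 309; that is the magic constant.
Row 1: 96 + 131 + ? = 309, so (1,3) = 82.
The remaining cell in row 3 is (3,2) = 309 − 234 = 75.
Column 1 must total 309; the given cells sum to 220, so (2,1) = 89.
Using column 3: 82 + 110 + ? → (2,3) = 309 − 192 = 117.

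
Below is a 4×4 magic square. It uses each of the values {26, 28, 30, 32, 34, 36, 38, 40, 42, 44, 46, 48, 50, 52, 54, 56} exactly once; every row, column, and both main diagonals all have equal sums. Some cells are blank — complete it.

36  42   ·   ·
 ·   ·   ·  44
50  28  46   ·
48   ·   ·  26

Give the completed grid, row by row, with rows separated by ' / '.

The 16 entries sum to 656, so each line sums to 656/4 = 164.
From row 3, 164 − (50 + 28 + 46) gives (3,4) = 40.
The remaining cell in column 1 is (2,1) = 164 − 134 = 30.
Column 4: 44 + 40 + 26 + ? = 164, so (1,4) = 54.
From main diagonal, 164 − (36 + 46 + 26) gives (2,2) = 56.
Anti-diagonal: 54 + 28 + 48 + ? = 164, so (2,3) = 34.
Using row 1: 36 + 42 + 54 + ? → (1,3) = 164 − 132 = 32.
Column 2 must total 164; the given cells sum to 126, so (4,2) = 38.
Column 3 must total 164; the given cells sum to 112, so (4,3) = 52.

36 42 32 54 / 30 56 34 44 / 50 28 46 40 / 48 38 52 26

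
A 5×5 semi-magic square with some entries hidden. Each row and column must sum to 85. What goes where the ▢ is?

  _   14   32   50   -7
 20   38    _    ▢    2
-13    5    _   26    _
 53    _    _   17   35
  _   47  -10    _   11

-16

Row 1: 14 + 32 + 50 + (-7) + ? = 85, so (1,1) = -4.
Column 1 must total 85; the given cells sum to 56, so (5,1) = 29.
Column 2 must total 85; the given cells sum to 104, so (4,2) = -19.
Column 5 needs 85; the known cells sum to 41, so (3,5) = 44.
Row 3 needs 85; the known cells sum to 62, so (3,3) = 23.
Row 4 must total 85; the given cells sum to 86, so (4,3) = -1.
Using row 5: 29 + 47 + (-10) + 11 + ? → (5,4) = 85 − 77 = 8.
The remaining cell in column 3 is (2,3) = 85 − 44 = 41.
Column 4 needs 85; the known cells sum to 101, so (2,4) = -16.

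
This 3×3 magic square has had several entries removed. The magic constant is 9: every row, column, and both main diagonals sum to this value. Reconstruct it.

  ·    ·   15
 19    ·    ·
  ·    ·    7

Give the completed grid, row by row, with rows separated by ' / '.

-1 -5 15 / 19 3 -13 / -9 11 7

Column 3: 15 + 7 + ? = 9, so (2,3) = -13.
Row 2 needs 9; the known cells sum to 6, so (2,2) = 3.
Main diagonal must total 9; the given cells sum to 10, so (1,1) = -1.
Using anti-diagonal: 15 + 3 + ? → (3,1) = 9 − 18 = -9.
Row 1 must total 9; the given cells sum to 14, so (1,2) = -5.
Using row 3: -9 + 7 + ? → (3,2) = 9 − (-2) = 11.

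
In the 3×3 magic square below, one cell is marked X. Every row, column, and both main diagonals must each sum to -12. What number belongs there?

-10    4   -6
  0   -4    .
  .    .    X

Row 2 needs -12; the known cells sum to -4, so (2,3) = -8.
The remaining cell in column 1 is (3,1) = -12 − (-10) = -2.
Column 2 needs -12; the known cells sum to 0, so (3,2) = -12.
Column 3 must total -12; the given cells sum to -14, so (3,3) = 2.

2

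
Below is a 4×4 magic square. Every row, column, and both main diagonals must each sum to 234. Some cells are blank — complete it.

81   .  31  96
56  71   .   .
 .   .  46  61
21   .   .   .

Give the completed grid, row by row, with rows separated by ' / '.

81 26 31 96 / 56 71 66 41 / 76 51 46 61 / 21 86 91 36

Using row 1: 81 + 31 + 96 + ? → (1,2) = 234 − 208 = 26.
Column 1 must total 234; the given cells sum to 158, so (3,1) = 76.
Main diagonal needs 234; the known cells sum to 198, so (4,4) = 36.
Row 3: 76 + 46 + 61 + ? = 234, so (3,2) = 51.
Column 2: 26 + 71 + 51 + ? = 234, so (4,2) = 86.
Column 4 must total 234; the given cells sum to 193, so (2,4) = 41.
The remaining cell in anti-diagonal is (2,3) = 234 − 168 = 66.
Row 4 needs 234; the known cells sum to 143, so (4,3) = 91.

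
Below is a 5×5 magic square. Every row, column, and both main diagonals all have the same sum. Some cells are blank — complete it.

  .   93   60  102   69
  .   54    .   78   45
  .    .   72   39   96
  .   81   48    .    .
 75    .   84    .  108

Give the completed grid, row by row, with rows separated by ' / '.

Anti-diagonal is already complete: 69 + 78 + 72 + 81 + 75 = 375, so that is the magic constant.
Using row 1: 93 + 60 + 102 + 69 + ? → (1,1) = 375 − 324 = 51.
The remaining cell in column 3 is (2,3) = 375 − 264 = 111.
Using column 5: 69 + 45 + 96 + 108 + ? → (4,5) = 375 − 318 = 57.
From main diagonal, 375 − (51 + 54 + 72 + 108) gives (4,4) = 90.
Row 2 must total 375; the given cells sum to 288, so (2,1) = 87.
Row 4 needs 375; the known cells sum to 276, so (4,1) = 99.
The remaining cell in column 1 is (3,1) = 375 − 312 = 63.
Column 4 must total 375; the given cells sum to 309, so (5,4) = 66.
From row 3, 375 − (63 + 72 + 39 + 96) gives (3,2) = 105.
The remaining cell in row 5 is (5,2) = 375 − 333 = 42.

51 93 60 102 69 / 87 54 111 78 45 / 63 105 72 39 96 / 99 81 48 90 57 / 75 42 84 66 108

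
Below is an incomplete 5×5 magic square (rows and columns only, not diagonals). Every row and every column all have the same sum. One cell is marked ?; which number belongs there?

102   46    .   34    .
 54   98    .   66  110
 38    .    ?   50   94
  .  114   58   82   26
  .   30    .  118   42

106

Column 4 is complete and sums to 350; that is the magic constant.
The remaining cell in row 2 is (2,3) = 350 − 328 = 22.
Using row 4: 114 + 58 + 82 + 26 + ? → (4,1) = 350 − 280 = 70.
Column 1 must total 350; the given cells sum to 264, so (5,1) = 86.
Using column 2: 46 + 98 + 114 + 30 + ? → (3,2) = 350 − 288 = 62.
The remaining cell in column 5 is (1,5) = 350 − 272 = 78.
Row 1 needs 350; the known cells sum to 260, so (1,3) = 90.
Row 3 must total 350; the given cells sum to 244, so (3,3) = 106.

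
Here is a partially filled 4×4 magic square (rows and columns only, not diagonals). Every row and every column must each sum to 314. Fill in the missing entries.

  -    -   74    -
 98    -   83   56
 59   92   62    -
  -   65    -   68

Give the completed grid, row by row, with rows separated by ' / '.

71 80 74 89 / 98 77 83 56 / 59 92 62 101 / 86 65 95 68

Row 2 must total 314; the given cells sum to 237, so (2,2) = 77.
The remaining cell in row 3 is (3,4) = 314 − 213 = 101.
Column 2: 77 + 92 + 65 + ? = 314, so (1,2) = 80.
From column 3, 314 − (74 + 83 + 62) gives (4,3) = 95.
Column 4: 56 + 101 + 68 + ? = 314, so (1,4) = 89.
The remaining cell in row 1 is (1,1) = 314 − 243 = 71.
Row 4 must total 314; the given cells sum to 228, so (4,1) = 86.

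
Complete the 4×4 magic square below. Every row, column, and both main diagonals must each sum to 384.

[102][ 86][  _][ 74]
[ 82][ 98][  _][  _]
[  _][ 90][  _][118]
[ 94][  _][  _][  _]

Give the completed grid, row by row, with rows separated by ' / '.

102 86 122 74 / 82 98 126 78 / 106 90 70 118 / 94 110 66 114

Using row 1: 102 + 86 + 74 + ? → (1,3) = 384 − 262 = 122.
Column 1 needs 384; the known cells sum to 278, so (3,1) = 106.
Column 2 needs 384; the known cells sum to 274, so (4,2) = 110.
From anti-diagonal, 384 − (74 + 90 + 94) gives (2,3) = 126.
From row 2, 384 − (82 + 98 + 126) gives (2,4) = 78.
From row 3, 384 − (106 + 90 + 118) gives (3,3) = 70.
From column 3, 384 − (122 + 126 + 70) gives (4,3) = 66.
Column 4 must total 384; the given cells sum to 270, so (4,4) = 114.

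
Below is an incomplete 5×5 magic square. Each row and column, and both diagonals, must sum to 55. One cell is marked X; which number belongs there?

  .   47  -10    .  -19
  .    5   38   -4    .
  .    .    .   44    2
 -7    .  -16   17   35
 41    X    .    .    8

-1

Row 4: -7 + (-16) + 17 + 35 + ? = 55, so (4,2) = 26.
From column 5, 55 − (-19 + 2 + 35 + 8) gives (2,5) = 29.
From anti-diagonal, 55 − (-19 + (-4) + 26 + 41) gives (3,3) = 11.
Using row 2: 5 + 38 + (-4) + 29 + ? → (2,1) = 55 − 68 = -13.
Column 3 needs 55; the known cells sum to 23, so (5,3) = 32.
Main diagonal must total 55; the given cells sum to 41, so (1,1) = 14.
Row 1 must total 55; the given cells sum to 32, so (1,4) = 23.
The remaining cell in column 1 is (3,1) = 55 − 35 = 20.
Column 4: 23 + (-4) + 44 + 17 + ? = 55, so (5,4) = -25.
From row 3, 55 − (20 + 11 + 44 + 2) gives (3,2) = -22.
From row 5, 55 − (41 + 32 + (-25) + 8) gives (5,2) = -1.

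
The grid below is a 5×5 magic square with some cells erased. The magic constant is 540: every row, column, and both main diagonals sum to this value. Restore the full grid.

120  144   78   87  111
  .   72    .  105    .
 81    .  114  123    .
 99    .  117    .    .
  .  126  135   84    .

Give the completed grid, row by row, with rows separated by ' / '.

120 144 78 87 111 / 138 72 96 105 129 / 81 90 114 123 132 / 99 108 117 141 75 / 102 126 135 84 93

Column 3 must total 540; the given cells sum to 444, so (2,3) = 96.
Column 4 must total 540; the given cells sum to 399, so (4,4) = 141.
Using main diagonal: 120 + 72 + 114 + 141 + ? → (5,5) = 540 − 447 = 93.
Row 5: 126 + 135 + 84 + 93 + ? = 540, so (5,1) = 102.
Column 1 needs 540; the known cells sum to 402, so (2,1) = 138.
From anti-diagonal, 540 − (111 + 105 + 114 + 102) gives (4,2) = 108.
From row 2, 540 − (138 + 72 + 96 + 105) gives (2,5) = 129.
Row 4: 99 + 108 + 117 + 141 + ? = 540, so (4,5) = 75.
From column 2, 540 − (144 + 72 + 108 + 126) gives (3,2) = 90.
Column 5 must total 540; the given cells sum to 408, so (3,5) = 132.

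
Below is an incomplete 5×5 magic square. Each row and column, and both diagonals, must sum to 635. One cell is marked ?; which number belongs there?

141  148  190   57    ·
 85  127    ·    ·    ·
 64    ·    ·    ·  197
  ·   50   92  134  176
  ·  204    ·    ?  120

From row 1, 635 − (141 + 148 + 190 + 57) gives (1,5) = 99.
Row 4: 50 + 92 + 134 + 176 + ? = 635, so (4,1) = 183.
Column 1 must total 635; the given cells sum to 473, so (5,1) = 162.
Column 2 must total 635; the given cells sum to 529, so (3,2) = 106.
Column 5: 99 + 197 + 176 + 120 + ? = 635, so (2,5) = 43.
Using main diagonal: 141 + 127 + 134 + 120 + ? → (3,3) = 635 − 522 = 113.
Anti-diagonal: 99 + 113 + 50 + 162 + ? = 635, so (2,4) = 211.
Row 2 must total 635; the given cells sum to 466, so (2,3) = 169.
Using row 3: 64 + 106 + 113 + 197 + ? → (3,4) = 635 − 480 = 155.
Column 3 needs 635; the known cells sum to 564, so (5,3) = 71.
From column 4, 635 − (57 + 211 + 155 + 134) gives (5,4) = 78.

78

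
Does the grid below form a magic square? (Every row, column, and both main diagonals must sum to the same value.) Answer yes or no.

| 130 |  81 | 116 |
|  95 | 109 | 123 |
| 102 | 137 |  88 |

Row 1: 130 + 81 + 116 = 327.
Row 2: 95 + 109 + 123 = 327.
Row 3: 102 + 137 + 88 = 327.
Column 1: 130 + 95 + 102 = 327.
Column 2: 81 + 109 + 137 = 327.
Column 3: 116 + 123 + 88 = 327.
Main diagonal: 130 + 109 + 88 = 327.
Anti-diagonal: 116 + 109 + 102 = 327.
All lines sum to 327.

Yes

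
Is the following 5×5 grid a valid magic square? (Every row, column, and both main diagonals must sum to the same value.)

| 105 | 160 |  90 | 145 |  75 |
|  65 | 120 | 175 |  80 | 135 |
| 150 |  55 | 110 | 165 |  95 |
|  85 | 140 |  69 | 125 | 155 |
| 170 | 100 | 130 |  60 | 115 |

No — column 3 sums to 574 but column 4 sums to 575.

Row 1: 105 + 160 + 90 + 145 + 75 = 575.
Row 2: 65 + 120 + 175 + 80 + 135 = 575.
Row 3: 150 + 55 + 110 + 165 + 95 = 575.
Row 4: 85 + 140 + 69 + 125 + 155 = 574.
Row 5: 170 + 100 + 130 + 60 + 115 = 575.
Column 1: 105 + 65 + 150 + 85 + 170 = 575.
Column 2: 160 + 120 + 55 + 140 + 100 = 575.
Column 3: 90 + 175 + 110 + 69 + 130 = 574.
Column 4: 145 + 80 + 165 + 125 + 60 = 575.
Column 5: 75 + 135 + 95 + 155 + 115 = 575.
Main diagonal: 105 + 120 + 110 + 125 + 115 = 575.
Anti-diagonal: 75 + 80 + 110 + 140 + 170 = 575.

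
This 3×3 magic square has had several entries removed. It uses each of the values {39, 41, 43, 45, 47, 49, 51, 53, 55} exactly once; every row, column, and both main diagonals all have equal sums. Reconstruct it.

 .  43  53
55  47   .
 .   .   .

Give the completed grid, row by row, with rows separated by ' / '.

45 43 53 / 55 47 39 / 41 51 49

The 9 entries sum to 423, so each line sums to 423/3 = 141.
Row 1 must total 141; the given cells sum to 96, so (1,1) = 45.
Row 2 needs 141; the known cells sum to 102, so (2,3) = 39.
Column 1: 45 + 55 + ? = 141, so (3,1) = 41.
Column 2 must total 141; the given cells sum to 90, so (3,2) = 51.
Column 3: 53 + 39 + ? = 141, so (3,3) = 49.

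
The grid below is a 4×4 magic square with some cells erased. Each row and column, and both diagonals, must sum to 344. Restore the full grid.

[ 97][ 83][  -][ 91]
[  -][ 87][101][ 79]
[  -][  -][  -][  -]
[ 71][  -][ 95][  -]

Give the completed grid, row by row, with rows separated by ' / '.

Row 1 needs 344; the known cells sum to 271, so (1,3) = 73.
From row 2, 344 − (87 + 101 + 79) gives (2,1) = 77.
Column 1 must total 344; the given cells sum to 245, so (3,1) = 99.
The remaining cell in column 3 is (3,3) = 344 − 269 = 75.
Using main diagonal: 97 + 87 + 75 + ? → (4,4) = 344 − 259 = 85.
Anti-diagonal must total 344; the given cells sum to 263, so (3,2) = 81.
Row 3: 99 + 81 + 75 + ? = 344, so (3,4) = 89.
Row 4 must total 344; the given cells sum to 251, so (4,2) = 93.

97 83 73 91 / 77 87 101 79 / 99 81 75 89 / 71 93 95 85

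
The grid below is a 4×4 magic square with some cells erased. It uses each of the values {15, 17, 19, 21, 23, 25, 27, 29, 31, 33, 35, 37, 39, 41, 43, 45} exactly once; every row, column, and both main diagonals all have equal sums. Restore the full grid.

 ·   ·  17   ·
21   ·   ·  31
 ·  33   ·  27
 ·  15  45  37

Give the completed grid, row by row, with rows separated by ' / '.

35 43 17 25 / 21 29 39 31 / 41 33 19 27 / 23 15 45 37

The 16 entries sum to 480, so each line sums to 480/4 = 120.
Row 4 needs 120; the known cells sum to 97, so (4,1) = 23.
Column 4: 31 + 27 + 37 + ? = 120, so (1,4) = 25.
From anti-diagonal, 120 − (25 + 33 + 23) gives (2,3) = 39.
Row 2 needs 120; the known cells sum to 91, so (2,2) = 29.
Column 2 needs 120; the known cells sum to 77, so (1,2) = 43.
Column 3: 17 + 39 + 45 + ? = 120, so (3,3) = 19.
Main diagonal needs 120; the known cells sum to 85, so (1,1) = 35.
The remaining cell in row 3 is (3,1) = 120 − 79 = 41.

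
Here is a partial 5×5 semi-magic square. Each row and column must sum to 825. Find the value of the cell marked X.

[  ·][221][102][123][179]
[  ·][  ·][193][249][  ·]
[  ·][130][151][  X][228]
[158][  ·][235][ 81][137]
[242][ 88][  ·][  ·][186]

Row 1 must total 825; the given cells sum to 625, so (1,1) = 200.
Using row 4: 158 + 235 + 81 + 137 + ? → (4,2) = 825 − 611 = 214.
The remaining cell in column 2 is (2,2) = 825 − 653 = 172.
Column 3 needs 825; the known cells sum to 681, so (5,3) = 144.
Column 5 needs 825; the known cells sum to 730, so (2,5) = 95.
Using row 2: 172 + 193 + 249 + 95 + ? → (2,1) = 825 − 709 = 116.
From row 5, 825 − (242 + 88 + 144 + 186) gives (5,4) = 165.
Using column 1: 200 + 116 + 158 + 242 + ? → (3,1) = 825 − 716 = 109.
Column 4 must total 825; the given cells sum to 618, so (3,4) = 207.

207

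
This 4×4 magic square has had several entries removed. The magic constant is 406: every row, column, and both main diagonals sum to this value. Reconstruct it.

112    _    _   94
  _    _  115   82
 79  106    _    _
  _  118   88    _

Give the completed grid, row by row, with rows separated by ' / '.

Using anti-diagonal: 94 + 115 + 106 + ? → (4,1) = 406 − 315 = 91.
The remaining cell in row 4 is (4,4) = 406 − 297 = 109.
From column 1, 406 − (112 + 79 + 91) gives (2,1) = 124.
The remaining cell in column 4 is (3,4) = 406 − 285 = 121.
Row 2 needs 406; the known cells sum to 321, so (2,2) = 85.
From row 3, 406 − (79 + 106 + 121) gives (3,3) = 100.
Column 2 needs 406; the known cells sum to 309, so (1,2) = 97.
Column 3: 115 + 100 + 88 + ? = 406, so (1,3) = 103.

112 97 103 94 / 124 85 115 82 / 79 106 100 121 / 91 118 88 109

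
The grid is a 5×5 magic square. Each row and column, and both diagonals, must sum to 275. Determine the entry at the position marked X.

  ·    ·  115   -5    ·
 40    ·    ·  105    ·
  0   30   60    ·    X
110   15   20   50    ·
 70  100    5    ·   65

Using row 4: 110 + 15 + 20 + 50 + ? → (4,5) = 275 − 195 = 80.
Row 5 needs 275; the known cells sum to 240, so (5,4) = 35.
Using column 1: 40 + 0 + 110 + 70 + ? → (1,1) = 275 − 220 = 55.
Using column 3: 115 + 60 + 20 + 5 + ? → (2,3) = 275 − 200 = 75.
Column 4 must total 275; the given cells sum to 185, so (3,4) = 90.
From main diagonal, 275 − (55 + 60 + 50 + 65) gives (2,2) = 45.
Anti-diagonal: 105 + 60 + 15 + 70 + ? = 275, so (1,5) = 25.
The remaining cell in row 1 is (1,2) = 275 − 190 = 85.
Row 2: 40 + 45 + 75 + 105 + ? = 275, so (2,5) = 10.
Row 3: 0 + 30 + 60 + 90 + ? = 275, so (3,5) = 95.

95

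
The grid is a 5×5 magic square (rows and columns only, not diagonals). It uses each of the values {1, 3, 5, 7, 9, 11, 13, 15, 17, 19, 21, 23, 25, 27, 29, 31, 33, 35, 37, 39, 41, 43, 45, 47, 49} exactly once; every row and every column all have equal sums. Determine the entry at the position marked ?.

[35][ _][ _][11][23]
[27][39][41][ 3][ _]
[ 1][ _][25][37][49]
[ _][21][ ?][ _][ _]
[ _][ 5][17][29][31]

33

The 25 entries sum to 625, so each line sums to 625/5 = 125.
Using row 2: 27 + 39 + 41 + 3 + ? → (2,5) = 125 − 110 = 15.
Row 3: 1 + 25 + 37 + 49 + ? = 125, so (3,2) = 13.
Using row 5: 5 + 17 + 29 + 31 + ? → (5,1) = 125 − 82 = 43.
The remaining cell in column 1 is (4,1) = 125 − 106 = 19.
Column 2 must total 125; the given cells sum to 78, so (1,2) = 47.
Using column 4: 11 + 3 + 37 + 29 + ? → (4,4) = 125 − 80 = 45.
Column 5: 23 + 15 + 49 + 31 + ? = 125, so (4,5) = 7.
The remaining cell in row 1 is (1,3) = 125 − 116 = 9.
The remaining cell in row 4 is (4,3) = 125 − 92 = 33.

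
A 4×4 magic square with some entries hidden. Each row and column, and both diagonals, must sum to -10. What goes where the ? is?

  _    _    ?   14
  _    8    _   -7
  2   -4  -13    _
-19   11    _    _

Row 3 must total -10; the given cells sum to -15, so (3,4) = 5.
From column 2, -10 − (8 + (-4) + 11) gives (1,2) = -25.
Column 4 needs -10; the known cells sum to 12, so (4,4) = -22.
Main diagonal needs -10; the known cells sum to -27, so (1,1) = 17.
Anti-diagonal: 14 + (-4) + (-19) + ? = -10, so (2,3) = -1.
Row 1: 17 + (-25) + 14 + ? = -10, so (1,3) = -16.

-16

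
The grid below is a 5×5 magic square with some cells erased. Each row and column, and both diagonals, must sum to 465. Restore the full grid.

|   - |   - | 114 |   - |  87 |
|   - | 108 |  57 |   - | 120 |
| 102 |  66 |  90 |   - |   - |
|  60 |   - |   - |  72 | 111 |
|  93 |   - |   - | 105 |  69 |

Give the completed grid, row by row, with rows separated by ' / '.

Column 5: 87 + 120 + 111 + 69 + ? = 465, so (3,5) = 78.
From main diagonal, 465 − (108 + 90 + 72 + 69) gives (1,1) = 126.
Using row 3: 102 + 66 + 90 + 78 + ? → (3,4) = 465 − 336 = 129.
Column 1 must total 465; the given cells sum to 381, so (2,1) = 84.
Row 2 must total 465; the given cells sum to 369, so (2,4) = 96.
Column 4 must total 465; the given cells sum to 402, so (1,4) = 63.
Using anti-diagonal: 87 + 96 + 90 + 93 + ? → (4,2) = 465 − 366 = 99.
Row 1 needs 465; the known cells sum to 390, so (1,2) = 75.
Row 4 must total 465; the given cells sum to 342, so (4,3) = 123.
From column 2, 465 − (75 + 108 + 66 + 99) gives (5,2) = 117.
Column 3 must total 465; the given cells sum to 384, so (5,3) = 81.

126 75 114 63 87 / 84 108 57 96 120 / 102 66 90 129 78 / 60 99 123 72 111 / 93 117 81 105 69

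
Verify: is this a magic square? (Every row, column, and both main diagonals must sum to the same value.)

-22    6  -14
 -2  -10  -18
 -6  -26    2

Row 1: -22 + 6 + (-14) = -30.
Row 2: -2 + (-10) + (-18) = -30.
Row 3: -6 + (-26) + 2 = -30.
Column 1: -22 + (-2) + (-6) = -30.
Column 2: 6 + (-10) + (-26) = -30.
Column 3: -14 + (-18) + 2 = -30.
Main diagonal: -22 + (-10) + 2 = -30.
Anti-diagonal: -14 + (-10) + (-6) = -30.
All lines sum to -30.

Yes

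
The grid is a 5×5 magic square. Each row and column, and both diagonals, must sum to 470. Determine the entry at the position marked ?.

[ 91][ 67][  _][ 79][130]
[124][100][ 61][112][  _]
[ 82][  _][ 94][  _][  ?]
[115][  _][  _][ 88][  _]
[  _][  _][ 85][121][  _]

106

Row 1 must total 470; the given cells sum to 367, so (1,3) = 103.
Using row 2: 124 + 100 + 61 + 112 + ? → (2,5) = 470 − 397 = 73.
Using column 1: 91 + 124 + 82 + 115 + ? → (5,1) = 470 − 412 = 58.
Column 3 must total 470; the given cells sum to 343, so (4,3) = 127.
The remaining cell in column 4 is (3,4) = 470 − 400 = 70.
The remaining cell in main diagonal is (5,5) = 470 − 373 = 97.
Anti-diagonal needs 470; the known cells sum to 394, so (4,2) = 76.
Row 4: 115 + 76 + 127 + 88 + ? = 470, so (4,5) = 64.
From row 5, 470 − (58 + 85 + 121 + 97) gives (5,2) = 109.
From column 2, 470 − (67 + 100 + 76 + 109) gives (3,2) = 118.
Column 5 must total 470; the given cells sum to 364, so (3,5) = 106.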